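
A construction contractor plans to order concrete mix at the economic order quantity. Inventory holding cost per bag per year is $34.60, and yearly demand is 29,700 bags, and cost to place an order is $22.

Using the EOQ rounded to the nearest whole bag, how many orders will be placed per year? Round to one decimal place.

153.1 orders per year

EOQ = √(2DS/H) = √(2 × 29,700 × 22 / 34.6)
    = √(37,768.79) ≈ 194.34 → Q = 194
Orders per year = D/Q = 29,700 / 194 = 153.093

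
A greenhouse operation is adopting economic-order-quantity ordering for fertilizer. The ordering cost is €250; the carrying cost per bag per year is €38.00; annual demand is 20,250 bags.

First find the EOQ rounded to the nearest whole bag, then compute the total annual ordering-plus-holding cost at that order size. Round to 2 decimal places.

€19,615.05

EOQ = √(2DS/H) = √(2 × 20,250 × 250 / 38)
    = √(266,447.37) ≈ 516.19 → Q = 516 bags
Annual ordering cost = (D/Q)·S = (20,250/516) × 250 = €9,811.05
Annual holding cost  = (Q/2)·H = (516/2) × 38 = €9,804.00
Total = €9,811.05 + €9,804.00 = €19,615.05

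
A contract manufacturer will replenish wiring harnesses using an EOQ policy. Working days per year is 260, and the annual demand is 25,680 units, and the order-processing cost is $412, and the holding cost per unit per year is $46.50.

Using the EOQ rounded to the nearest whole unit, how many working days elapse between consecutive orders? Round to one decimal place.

Q* = √(2·D·S / H) = √(2·25,680·412 / 46.5) = √455,060.6 ≈ 674.58 → Q = 675 units
Cycle time = (working days × Q)/D = (260 × 675) / 25,680 = 6.834 days

6.8 days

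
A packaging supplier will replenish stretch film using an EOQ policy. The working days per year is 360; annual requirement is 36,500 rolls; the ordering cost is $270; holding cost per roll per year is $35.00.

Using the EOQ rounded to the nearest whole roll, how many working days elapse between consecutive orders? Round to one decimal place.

EOQ = √(2DS/H) = √(2 × 36,500 × 270 / 35)
    = √(563,142.86) ≈ 750.43 → Q = 750 rolls
Days between orders = 360 / (D/Q) = 360 / 48.667 ≈ 7.397

7.4 days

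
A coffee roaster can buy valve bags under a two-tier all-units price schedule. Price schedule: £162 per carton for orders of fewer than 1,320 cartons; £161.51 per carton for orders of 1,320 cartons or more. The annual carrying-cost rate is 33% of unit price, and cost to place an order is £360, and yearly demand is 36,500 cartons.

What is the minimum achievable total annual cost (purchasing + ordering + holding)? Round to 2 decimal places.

£5,940,246.42

H₁ = 33%×£162 = £53.4600;  H₂ = 33%×£161.51 = £53.2983
EOQ₁ = √(2×36,500×360/53.4600) = 701.13  (< 1,320, feasible at tier 1)
EOQ₂ = √(2×36,500×360/53.2983) = 702.19  (< 1,320 → use Q = 1,320 at tier-2 price)
TC(tier 1 (EOQ₁), Q≈701.1) = £5,950,482.38
TC(tier 2, Q≈1,320.0) = £5,940,246.42
Minimum at tier 2: £5,940,246.42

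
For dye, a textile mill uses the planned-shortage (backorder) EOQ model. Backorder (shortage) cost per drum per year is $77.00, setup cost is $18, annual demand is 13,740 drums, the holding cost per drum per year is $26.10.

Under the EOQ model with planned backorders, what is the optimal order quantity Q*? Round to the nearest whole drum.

Basic EOQ = √(2·13,740·18/26.1) = 137.665
Backorder adjustment √((H+b)/b) = √((26.1+77)/77) = 1.1571
Q* = 137.665 × 1.1571 ≈ 159.30

159 drums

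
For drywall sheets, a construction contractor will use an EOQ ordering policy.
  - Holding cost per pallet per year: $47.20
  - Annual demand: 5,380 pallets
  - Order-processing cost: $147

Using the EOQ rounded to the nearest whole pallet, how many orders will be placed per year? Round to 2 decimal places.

Optimal lot size Q* = (2 × 5,380 × $147 / $47.2)^½ ≈ 183.06 → Q = 183
N = D/Q = 5,380/183 ≈ 29.399 orders/yr

29.40 orders per year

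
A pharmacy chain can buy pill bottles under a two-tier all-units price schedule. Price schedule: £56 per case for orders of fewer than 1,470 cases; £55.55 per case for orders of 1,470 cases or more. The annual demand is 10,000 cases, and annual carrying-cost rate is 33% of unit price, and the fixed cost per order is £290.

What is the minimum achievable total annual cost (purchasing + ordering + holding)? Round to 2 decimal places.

H₁ = 33%×£56 = £18.4800;  H₂ = 33%×£55.55 = £18.3315
EOQ₁ = √(2×10,000×290/18.4800) = 560.23  (< 1,470, feasible at tier 1)
EOQ₂ = √(2×10,000×290/18.3315) = 562.49  (< 1,470 → use Q = 1,470 at tier-2 price)
TC(tier 1 (EOQ₁), Q≈560.2) = £570,352.97
TC(tier 2, Q≈1,470.0) = £570,946.44
Minimum at tier 1 (EOQ₁): £570,352.97

£570,352.97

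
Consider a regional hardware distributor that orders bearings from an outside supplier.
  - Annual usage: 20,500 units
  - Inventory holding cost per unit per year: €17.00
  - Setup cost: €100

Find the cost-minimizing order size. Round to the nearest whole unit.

EOQ = √(2DS/H) = √(2 × 20,500 × 100 / 17)
    = √(241,176.47) ≈ 491.10

491 units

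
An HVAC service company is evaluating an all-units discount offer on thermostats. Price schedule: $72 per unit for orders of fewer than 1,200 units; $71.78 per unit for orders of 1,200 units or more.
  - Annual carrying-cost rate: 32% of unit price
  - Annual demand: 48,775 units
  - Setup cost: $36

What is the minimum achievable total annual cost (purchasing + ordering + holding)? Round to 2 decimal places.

H₁ = 32%×$72 = $23.0400;  H₂ = 32%×$71.78 = $22.9696
EOQ₁ = √(2×48,775×36/23.0400) = 390.41  (< 1,200, feasible at tier 1)
EOQ₂ = √(2×48,775×36/22.9696) = 391.01  (< 1,200 → use Q = 1,200 at tier-2 price)
TC(tier 1 (EOQ₁), Q≈390.4) = $3,520,795.10
TC(tier 2, Q≈1,200.0) = $3,516,314.51
Minimum at tier 2: $3,516,314.51

$3,516,314.51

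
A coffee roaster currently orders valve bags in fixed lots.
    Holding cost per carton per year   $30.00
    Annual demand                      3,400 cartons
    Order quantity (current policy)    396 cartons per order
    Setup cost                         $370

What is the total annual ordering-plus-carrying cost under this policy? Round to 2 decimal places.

$9,116.77

Orders/yr = 3,400/396 = 8.586; ordering cost = 8.586 × $370 = $3,176.77
Average inventory = 396/2 = 198; holding cost = 198 × $30 = $5,940.00
Total = $3,176.77 + $5,940.00 = $9,116.77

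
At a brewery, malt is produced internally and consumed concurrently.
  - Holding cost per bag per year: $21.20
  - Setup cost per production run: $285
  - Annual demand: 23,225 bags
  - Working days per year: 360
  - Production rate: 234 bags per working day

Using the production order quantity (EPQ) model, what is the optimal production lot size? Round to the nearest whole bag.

d = 23,225/360 = 64.5139 bags/day;  effective holding cost H(1 − d/p) = 21.2·(1 − 64.5139/234) = 15.35515
Q* = √(2DS / H_eff) = √(2·23,225·285 / 15.35515) ≈ 928.51

929 bags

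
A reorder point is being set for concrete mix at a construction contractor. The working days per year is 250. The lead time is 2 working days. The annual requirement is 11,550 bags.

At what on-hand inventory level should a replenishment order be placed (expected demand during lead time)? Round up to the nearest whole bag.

Daily demand d = 11,550 / 250 = 46.200 bags/day
Demand during lead time = 46.200 × 2 = 92.40
Reorder point = 92.40 → round up

93 bags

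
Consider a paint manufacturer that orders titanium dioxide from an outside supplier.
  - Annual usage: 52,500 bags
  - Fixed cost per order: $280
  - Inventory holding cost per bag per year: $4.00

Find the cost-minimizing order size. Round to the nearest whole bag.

2,711 bags

2DS/H = 2·52,500·280/4 = 7,350,000.00
EOQ = √7,350,000.00 ≈ 2,711.09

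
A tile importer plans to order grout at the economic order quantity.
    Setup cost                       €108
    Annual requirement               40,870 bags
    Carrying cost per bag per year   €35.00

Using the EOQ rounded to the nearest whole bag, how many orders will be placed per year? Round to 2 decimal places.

81.41 orders per year

Optimal lot size Q* = (2 × 40,870 × €108 / €35)^½ ≈ 502.22 → Q = 502
N = D/Q = 40,870/502 ≈ 81.414 orders/yr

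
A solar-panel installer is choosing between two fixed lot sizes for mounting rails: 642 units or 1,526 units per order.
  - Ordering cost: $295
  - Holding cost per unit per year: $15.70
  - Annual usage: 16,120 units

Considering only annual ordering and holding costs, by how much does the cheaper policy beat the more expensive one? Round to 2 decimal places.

TC(Q) = (D/Q)S + (Q/2)H
TC(642) = (16,120/642)×295 + (642/2)×15.7 = $12,446.87
TC(1,526) = (16,120/1,526)×295 + (1,526/2)×15.7 = $15,095.35
Lots of 642 are cheaper by $2,648.49.

$2,648.49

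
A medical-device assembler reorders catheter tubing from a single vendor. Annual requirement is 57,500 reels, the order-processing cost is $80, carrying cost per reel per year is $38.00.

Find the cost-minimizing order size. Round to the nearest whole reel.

Optimal lot size Q* = (2 × 57,500 × $80 / $38)^½ ≈ 492.04

492 reels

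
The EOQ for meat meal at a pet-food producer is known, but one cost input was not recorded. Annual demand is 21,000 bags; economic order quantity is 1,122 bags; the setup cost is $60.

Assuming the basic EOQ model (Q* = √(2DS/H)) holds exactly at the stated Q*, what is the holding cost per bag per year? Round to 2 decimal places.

EOQ relation: Q² = 2DS/H, so rearrange for the unknown.
H = 2DS / Q² = 2 × 21,000 × 60 / 1,122² = 2.0018

$2.00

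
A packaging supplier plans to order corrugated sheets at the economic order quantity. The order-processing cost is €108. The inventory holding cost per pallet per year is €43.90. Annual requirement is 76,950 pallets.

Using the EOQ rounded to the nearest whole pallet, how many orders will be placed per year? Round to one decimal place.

125.1 orders per year

Optimal lot size Q* = (2 × 76,950 × €108 / €43.9)^½ ≈ 615.32 → Q = 615
Orders per year = D/Q = 76,950 / 615 = 125.122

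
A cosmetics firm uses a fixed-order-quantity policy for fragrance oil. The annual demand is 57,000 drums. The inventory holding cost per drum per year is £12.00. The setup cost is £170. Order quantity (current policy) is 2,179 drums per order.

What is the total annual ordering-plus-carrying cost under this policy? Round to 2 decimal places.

£17,520.99

Ordering: D/Q × S = 57,000/2,179 × £170 = £4,446.99
Holding:  Q/2 × H = 2,179/2 × £12 = £13,074.00
Total = £4,446.99 + £13,074.00 = £17,520.99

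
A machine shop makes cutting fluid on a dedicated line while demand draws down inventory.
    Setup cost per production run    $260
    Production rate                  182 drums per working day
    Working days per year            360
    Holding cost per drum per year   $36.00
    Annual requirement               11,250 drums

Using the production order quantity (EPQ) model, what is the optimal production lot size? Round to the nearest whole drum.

d = 11,250/360 = 31.2500 drums/day;  effective holding cost H(1 − d/p) = 36·(1 − 31.2500/182) = 29.81868
Q* = √(2DS / H_eff) = √(2·11,250·260 / 29.81868) ≈ 442.93

443 drums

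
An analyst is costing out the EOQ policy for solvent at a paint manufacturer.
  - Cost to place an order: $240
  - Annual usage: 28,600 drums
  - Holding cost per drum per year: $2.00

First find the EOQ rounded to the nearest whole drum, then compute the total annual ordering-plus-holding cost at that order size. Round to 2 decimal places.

$5,239.85

Optimal lot size Q* = (2 × 28,600 × $240 / $2)^½ ≈ 2,619.92 → Q = 2,620 drums
Annual ordering cost = (D/Q)·S = (28,600/2,620) × 240 = $2,619.85
Annual holding cost  = (Q/2)·H = (2,620/2) × 2 = $2,620.00
Total = $2,619.85 + $2,620.00 = $5,239.85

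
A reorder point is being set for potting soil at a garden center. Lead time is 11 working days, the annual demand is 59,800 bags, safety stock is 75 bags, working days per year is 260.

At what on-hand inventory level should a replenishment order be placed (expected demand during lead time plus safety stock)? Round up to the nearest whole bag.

Daily demand d = 59,800 / 260 = 230.000 bags/day
Demand during lead time = 230.000 × 11 = 2,530.00
Reorder point = 2,530.00 + 75 = 2,605.00 → round up

2,605 bags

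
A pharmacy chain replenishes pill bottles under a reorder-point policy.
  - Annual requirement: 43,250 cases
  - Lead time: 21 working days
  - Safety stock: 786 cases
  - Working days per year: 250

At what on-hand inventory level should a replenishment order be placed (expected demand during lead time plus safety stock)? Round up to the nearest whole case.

4,419 cases

Daily demand d = 43,250 / 250 = 173.000 cases/day
Demand during lead time = 173.000 × 21 = 3,633.00
Reorder point = 3,633.00 + 786 = 4,419.00 → round up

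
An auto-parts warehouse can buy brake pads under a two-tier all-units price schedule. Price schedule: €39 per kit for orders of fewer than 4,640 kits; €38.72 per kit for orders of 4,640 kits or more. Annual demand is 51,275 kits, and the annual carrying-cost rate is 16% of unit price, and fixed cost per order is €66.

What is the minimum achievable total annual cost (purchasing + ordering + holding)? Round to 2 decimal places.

H₁ = 16%×€39 = €6.2400;  H₂ = 16%×€38.72 = €6.1952
EOQ₁ = √(2×51,275×66/6.2400) = 1,041.47  (< 4,640, feasible at tier 1)
EOQ₂ = √(2×51,275×66/6.1952) = 1,045.23  (< 4,640 → use Q = 4,640 at tier-2 price)
TC(tier 1 (EOQ₁), Q≈1,041.5) = €2,006,223.78
TC(tier 2, Q≈4,640.0) = €2,000,470.21
Minimum at tier 2: €2,000,470.21

€2,000,470.21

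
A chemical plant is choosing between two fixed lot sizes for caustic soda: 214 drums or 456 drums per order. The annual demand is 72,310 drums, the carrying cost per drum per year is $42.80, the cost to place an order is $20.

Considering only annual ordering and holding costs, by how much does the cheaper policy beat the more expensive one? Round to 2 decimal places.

$1,592.35

Annual cost at Q: ordering D·S/Q plus holding Q·H/2.
TC(214) = (72,310/214)×20 + (214/2)×42.8 = $11,337.54
TC(456) = (72,310/456)×20 + (456/2)×42.8 = $12,929.89
|ΔTC| = |$11,337.54 − $12,929.89| = $1,592.35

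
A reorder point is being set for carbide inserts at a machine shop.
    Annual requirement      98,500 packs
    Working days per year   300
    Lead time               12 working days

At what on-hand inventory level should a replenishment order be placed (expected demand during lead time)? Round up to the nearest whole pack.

Daily demand d = 98,500 / 300 = 328.333 packs/day
Demand during lead time = 328.333 × 12 = 3,940.00
Reorder point = 3,940.00 → round up

3,940 packs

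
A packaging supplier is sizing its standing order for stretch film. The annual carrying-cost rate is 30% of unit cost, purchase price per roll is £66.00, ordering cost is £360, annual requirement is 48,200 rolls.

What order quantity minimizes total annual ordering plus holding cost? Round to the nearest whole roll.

Carrying cost H = £66 × 30% = £19.8000/roll/yr
Optimal lot size Q* = (2 × 48,200 × £360 / £19.8)^½ ≈ 1,323.91

1,324 rolls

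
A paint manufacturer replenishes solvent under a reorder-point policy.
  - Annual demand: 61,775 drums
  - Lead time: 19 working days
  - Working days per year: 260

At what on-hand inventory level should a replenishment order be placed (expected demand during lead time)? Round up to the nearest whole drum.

4,515 drums

Daily demand d = 61,775 / 260 = 237.596 drums/day
Demand during lead time = 237.596 × 19 = 4,514.33
Reorder point = 4,514.33 → round up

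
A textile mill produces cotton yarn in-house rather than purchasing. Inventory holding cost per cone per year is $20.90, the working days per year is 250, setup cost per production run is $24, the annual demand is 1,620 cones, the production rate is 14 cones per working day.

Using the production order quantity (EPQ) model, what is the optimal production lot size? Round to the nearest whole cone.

83 cones

Daily demand d = 1,620/250 = 6.480; p = 14; 1 − d/p = 0.53714
EPQ = √(2DS / (H(1 − d/p)))
    = √(2 × 1,620 × 24 / (20.9 × 0.53714)) ≈ 83.23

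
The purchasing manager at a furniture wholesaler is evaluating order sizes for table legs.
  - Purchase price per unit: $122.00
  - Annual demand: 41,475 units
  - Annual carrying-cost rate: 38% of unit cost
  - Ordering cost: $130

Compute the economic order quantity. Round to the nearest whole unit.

482 units

Carrying cost H = $122 × 38% = $46.3600/unit/yr
Q* = √(2·D·S / H) = √(2·41,475·130 / 46.36) = √232,603.5 ≈ 482.29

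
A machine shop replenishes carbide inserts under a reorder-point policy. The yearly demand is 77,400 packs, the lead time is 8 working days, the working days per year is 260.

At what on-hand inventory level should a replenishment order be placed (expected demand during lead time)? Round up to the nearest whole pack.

Daily demand d = 77,400 / 260 = 297.692 packs/day
Demand during lead time = 297.692 × 8 = 2,381.54
Reorder point = 2,381.54 → round up

2,382 packs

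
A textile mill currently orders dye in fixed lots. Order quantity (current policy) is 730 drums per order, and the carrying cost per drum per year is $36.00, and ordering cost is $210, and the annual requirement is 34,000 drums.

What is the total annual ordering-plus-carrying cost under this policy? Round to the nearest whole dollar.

Orders/yr = 34,000/730 = 46.575; ordering cost = 46.575 × $210 = $9,780.82
Average inventory = 730/2 = 365; holding cost = 365 × $36 = $13,140.00
Total = $9,780.82 + $13,140.00 = $22,920.82

$22,921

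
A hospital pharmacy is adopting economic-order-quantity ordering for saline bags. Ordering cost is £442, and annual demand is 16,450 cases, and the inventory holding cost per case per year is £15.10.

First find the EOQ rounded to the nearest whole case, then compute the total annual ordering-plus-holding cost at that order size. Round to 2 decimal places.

Q* = √(2·D·S / H) = √(2·16,450·442 / 15.1) = √963,033.1 ≈ 981.34 → Q = 981 cases
Orders/yr = 16,450/981 = 16.769; ordering cost = 16.769 × £442 = £7,411.72
Average inventory = 981/2 = 490.5; holding cost = 490.5 × £15.1 = £7,406.55
Total = £7,411.72 + £7,406.55 = £14,818.27

£14,818.27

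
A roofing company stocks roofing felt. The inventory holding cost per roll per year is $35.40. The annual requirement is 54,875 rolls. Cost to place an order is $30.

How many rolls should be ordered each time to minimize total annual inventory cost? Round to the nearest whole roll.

Q* = √(2·D·S / H) = √(2·54,875·30 / 35.4) = √93,008.5 ≈ 304.97

305 rolls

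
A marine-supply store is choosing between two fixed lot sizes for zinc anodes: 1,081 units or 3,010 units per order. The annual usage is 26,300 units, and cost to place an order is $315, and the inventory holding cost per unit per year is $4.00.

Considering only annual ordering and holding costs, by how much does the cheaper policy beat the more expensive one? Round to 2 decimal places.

$1,053.41

For each Q, cost = (D/Q)·S + (Q/2)·H.
TC(1,081) = (26,300/1,081)×315 + (1,081/2)×4 = $9,825.74
TC(3,010) = (26,300/3,010)×315 + (3,010/2)×4 = $8,772.33
Lots of 3,010 are cheaper by $1,053.41.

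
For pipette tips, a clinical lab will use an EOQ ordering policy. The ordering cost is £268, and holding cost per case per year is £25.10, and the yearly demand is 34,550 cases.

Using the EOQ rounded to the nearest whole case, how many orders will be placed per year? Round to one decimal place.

40.2 orders per year

Optimal lot size Q* = (2 × 34,550 × £268 / £25.1)^½ ≈ 858.95 → Q = 859
Orders per year = D/Q = 34,550 / 859 = 40.221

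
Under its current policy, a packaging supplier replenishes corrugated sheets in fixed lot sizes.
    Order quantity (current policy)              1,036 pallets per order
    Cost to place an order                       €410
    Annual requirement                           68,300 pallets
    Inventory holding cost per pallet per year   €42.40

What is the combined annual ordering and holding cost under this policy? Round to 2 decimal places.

€48,993.12

Ordering: D/Q × S = 68,300/1,036 × €410 = €27,029.92
Holding:  Q/2 × H = 1,036/2 × €42.4 = €21,963.20
Total = €27,029.92 + €21,963.20 = €48,993.12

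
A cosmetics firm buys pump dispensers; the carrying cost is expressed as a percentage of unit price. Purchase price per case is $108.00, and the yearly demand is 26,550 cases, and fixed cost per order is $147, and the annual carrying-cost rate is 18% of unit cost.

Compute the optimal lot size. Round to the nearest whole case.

Holding cost per case per year: H = 18% × $108 = $19.4400
2DS/H = 2·26,550·147/19.44 = 401,527.78
EOQ = √401,527.78 ≈ 633.66

634 cases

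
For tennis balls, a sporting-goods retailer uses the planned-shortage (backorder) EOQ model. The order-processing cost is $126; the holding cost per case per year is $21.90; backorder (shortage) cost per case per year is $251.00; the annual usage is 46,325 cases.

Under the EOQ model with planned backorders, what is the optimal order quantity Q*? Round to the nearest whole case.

761 cases

Q* = √(2DS/H) · √((H + b)/b)
   = √(2 × 46,325 × 126 / 21.9) · √((21.9 + 251) / 251)
   = 730.106 × 1.0427 ≈ 761.29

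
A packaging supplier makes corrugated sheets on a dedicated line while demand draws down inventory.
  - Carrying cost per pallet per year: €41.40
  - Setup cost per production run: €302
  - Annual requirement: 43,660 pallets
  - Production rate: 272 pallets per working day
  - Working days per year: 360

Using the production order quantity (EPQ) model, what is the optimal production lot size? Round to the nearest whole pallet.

Daily demand d = 43,660/360 = 121.278; p = 272; 1 − d/p = 0.55413
EPQ = √(2DS / (H(1 − d/p)))
    = √(2 × 43,660 × 302 / (41.4 × 0.55413)) ≈ 1,072.15

1,072 pallets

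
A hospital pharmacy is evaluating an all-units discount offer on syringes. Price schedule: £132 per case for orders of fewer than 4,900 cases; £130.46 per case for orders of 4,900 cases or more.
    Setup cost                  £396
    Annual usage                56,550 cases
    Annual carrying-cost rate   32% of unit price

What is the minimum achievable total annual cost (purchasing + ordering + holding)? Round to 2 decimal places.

£7,484,363.80

H₁ = 32%×£132 = £42.2400;  H₂ = 32%×£130.46 = £41.7472
EOQ₁ = √(2×56,550×396/42.2400) = 1,029.71  (< 4,900, feasible at tier 1)
EOQ₂ = √(2×56,550×396/41.7472) = 1,035.77  (< 4,900 → use Q = 4,900 at tier-2 price)
TC(tier 1 (EOQ₁), Q≈1,029.7) = £7,508,095.15
TC(tier 2, Q≈4,900.0) = £7,484,363.80
Minimum at tier 2: £7,484,363.80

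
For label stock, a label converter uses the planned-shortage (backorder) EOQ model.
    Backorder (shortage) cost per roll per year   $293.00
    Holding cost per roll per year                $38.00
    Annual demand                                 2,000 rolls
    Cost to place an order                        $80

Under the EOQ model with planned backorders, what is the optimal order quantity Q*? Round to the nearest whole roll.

98 rolls

Q* = √(2DS/H) · √((H + b)/b)
   = √(2 × 2,000 × 80 / 38) · √((38 + 293) / 293)
   = 91.766 × 1.0629 ≈ 97.54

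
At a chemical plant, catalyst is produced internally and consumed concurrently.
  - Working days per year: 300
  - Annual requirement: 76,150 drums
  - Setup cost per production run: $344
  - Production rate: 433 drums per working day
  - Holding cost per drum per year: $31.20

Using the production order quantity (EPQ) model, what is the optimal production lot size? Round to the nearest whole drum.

2,014 drums

Daily demand d = 76,150/300 = 253.833; p = 433; 1 − d/p = 0.41378
EPQ = √(2DS / (H(1 − d/p)))
    = √(2 × 76,150 × 344 / (31.2 × 0.41378)) ≈ 2,014.50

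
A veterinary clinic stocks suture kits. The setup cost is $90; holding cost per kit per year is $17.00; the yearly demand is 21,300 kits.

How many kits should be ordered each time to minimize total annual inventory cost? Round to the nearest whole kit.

2DS/H = 2·21,300·90/17 = 225,529.41
EOQ = √225,529.41 ≈ 474.90

475 kits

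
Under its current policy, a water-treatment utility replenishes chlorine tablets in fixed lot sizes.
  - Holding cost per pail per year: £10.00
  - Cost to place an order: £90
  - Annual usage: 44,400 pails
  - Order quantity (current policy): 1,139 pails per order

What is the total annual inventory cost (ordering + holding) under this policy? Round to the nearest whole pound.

£9,203

Annual ordering cost = (D/Q)·S = (44,400/1,139) × 90 = £3,508.34
Annual holding cost  = (Q/2)·H = (1,139/2) × 10 = £5,695.00
Total = £3,508.34 + £5,695.00 = £9,203.34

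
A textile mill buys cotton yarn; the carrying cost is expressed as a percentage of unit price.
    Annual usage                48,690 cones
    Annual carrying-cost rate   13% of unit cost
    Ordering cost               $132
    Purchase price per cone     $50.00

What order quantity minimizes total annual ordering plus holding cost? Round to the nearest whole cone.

H = i·C = 0.13 × $50 = $6.5000 per cone-year
Q* = √(2·D·S / H) = √(2·48,690·132 / 6.5) = √1,977,563.1 ≈ 1,406.26

1,406 cones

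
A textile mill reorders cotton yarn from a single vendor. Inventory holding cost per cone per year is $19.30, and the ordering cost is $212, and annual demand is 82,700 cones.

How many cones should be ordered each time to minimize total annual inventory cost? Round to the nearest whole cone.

Q* = √(2·D·S / H) = √(2·82,700·212 / 19.3) = √1,816,829.0 ≈ 1,347.90

1,348 cones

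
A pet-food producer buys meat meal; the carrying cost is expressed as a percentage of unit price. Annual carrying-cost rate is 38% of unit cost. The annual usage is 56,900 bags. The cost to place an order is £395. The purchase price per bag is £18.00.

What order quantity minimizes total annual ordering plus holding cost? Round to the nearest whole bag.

2,564 bags

H = i·C = 0.38 × £18 = £6.8400 per bag-year
Optimal lot size Q* = (2 × 56,900 × £395 / £6.84)^½ ≈ 2,563.55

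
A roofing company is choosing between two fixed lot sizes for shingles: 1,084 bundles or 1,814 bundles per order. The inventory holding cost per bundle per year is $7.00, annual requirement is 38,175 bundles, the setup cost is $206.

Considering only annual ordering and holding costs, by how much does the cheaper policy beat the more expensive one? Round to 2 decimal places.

Annual cost at Q: ordering D·S/Q plus holding Q·H/2.
TC(1,084) = (38,175/1,084)×206 + (1,084/2)×7 = $11,048.66
TC(1,814) = (38,175/1,814)×206 + (1,814/2)×7 = $10,684.20
Lots of 1,814 are cheaper by $364.46.

$364.46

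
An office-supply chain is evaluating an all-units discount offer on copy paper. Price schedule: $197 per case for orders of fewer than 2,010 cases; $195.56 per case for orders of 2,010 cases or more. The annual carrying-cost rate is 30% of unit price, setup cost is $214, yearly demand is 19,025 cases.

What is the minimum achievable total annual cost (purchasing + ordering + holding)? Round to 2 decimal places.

$3,769,862.04

H₁ = 30%×$197 = $59.1000;  H₂ = 30%×$195.56 = $58.6680
EOQ₁ = √(2×19,025×214/59.1000) = 371.19  (< 2,010, feasible at tier 1)
EOQ₂ = √(2×19,025×214/58.6680) = 372.55  (< 2,010 → use Q = 2,010 at tier-2 price)
TC(tier 1 (EOQ₁), Q≈371.2) = $3,769,862.04
TC(tier 2, Q≈2,010.0) = $3,781,515.89
Minimum at tier 1 (EOQ₁): $3,769,862.04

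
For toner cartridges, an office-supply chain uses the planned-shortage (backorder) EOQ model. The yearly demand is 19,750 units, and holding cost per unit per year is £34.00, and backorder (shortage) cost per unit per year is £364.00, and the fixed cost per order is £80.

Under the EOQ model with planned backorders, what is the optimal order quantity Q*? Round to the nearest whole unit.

319 units

Q* = √(2DS/H) · √((H + b)/b)
   = √(2 × 19,750 × 80 / 34) · √((34 + 364) / 364)
   = 304.863 × 1.0457 ≈ 318.78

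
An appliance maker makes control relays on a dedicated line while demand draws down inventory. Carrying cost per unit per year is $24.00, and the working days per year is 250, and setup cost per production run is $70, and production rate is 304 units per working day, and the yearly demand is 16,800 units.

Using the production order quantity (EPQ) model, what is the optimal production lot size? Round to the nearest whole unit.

355 units

d = 16,800/250 = 67.2000 units/day;  effective holding cost H(1 − d/p) = 24·(1 − 67.2000/304) = 18.69474
Q* = √(2DS / H_eff) = √(2·16,800·70 / 18.69474) ≈ 354.70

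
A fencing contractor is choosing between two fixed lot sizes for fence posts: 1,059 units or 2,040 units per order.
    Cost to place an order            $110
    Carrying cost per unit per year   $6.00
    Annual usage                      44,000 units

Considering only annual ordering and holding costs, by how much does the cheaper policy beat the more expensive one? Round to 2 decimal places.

Annual cost at Q: ordering D·S/Q plus holding Q·H/2.
TC(1,059) = (44,000/1,059)×110 + (1,059/2)×6 = $7,747.35
TC(2,040) = (44,000/2,040)×110 + (2,040/2)×6 = $8,492.55
Lots of 1,059 are cheaper by $745.20.

$745.20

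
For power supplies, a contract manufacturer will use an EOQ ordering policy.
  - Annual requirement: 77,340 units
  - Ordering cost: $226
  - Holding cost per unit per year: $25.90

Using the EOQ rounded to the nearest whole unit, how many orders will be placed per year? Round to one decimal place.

66.6 orders per year

EOQ = √(2DS/H) = √(2 × 77,340 × 226 / 25.9)
    = √(1,349,717.37) ≈ 1,161.77 → Q = 1,162
N = D/Q = 77,340/1,162 ≈ 66.558 orders/yr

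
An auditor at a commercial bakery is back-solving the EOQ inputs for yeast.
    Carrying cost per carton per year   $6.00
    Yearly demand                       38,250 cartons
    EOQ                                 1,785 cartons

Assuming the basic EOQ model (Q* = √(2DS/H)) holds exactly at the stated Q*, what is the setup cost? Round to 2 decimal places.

EOQ relation: Q² = 2DS/H, so rearrange for the unknown.
S = Q²H / (2D) = 1,785² × 6 / (2 × 38,250) = 249.9000

$249.90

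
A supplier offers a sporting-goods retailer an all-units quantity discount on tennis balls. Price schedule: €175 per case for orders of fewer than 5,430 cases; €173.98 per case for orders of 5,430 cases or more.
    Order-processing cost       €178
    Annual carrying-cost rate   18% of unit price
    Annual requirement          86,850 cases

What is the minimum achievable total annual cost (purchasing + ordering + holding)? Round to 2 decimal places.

€15,198,034.04

H₁ = 18%×€175 = €31.5000;  H₂ = 18%×€173.98 = €31.3164
EOQ₁ = √(2×86,850×178/31.5000) = 990.73  (< 5,430, feasible at tier 1)
EOQ₂ = √(2×86,850×178/31.3164) = 993.63  (< 5,430 → use Q = 5,430 at tier-2 price)
TC(tier 1 (EOQ₁), Q≈990.7) = €15,229,957.95
TC(tier 2, Q≈5,430.0) = €15,198,034.04
Minimum at tier 2: €15,198,034.04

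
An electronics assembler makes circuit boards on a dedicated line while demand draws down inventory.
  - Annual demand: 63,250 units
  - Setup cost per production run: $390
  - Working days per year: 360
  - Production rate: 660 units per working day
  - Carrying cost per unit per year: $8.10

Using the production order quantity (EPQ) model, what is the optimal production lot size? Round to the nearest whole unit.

2,881 units

Daily demand d = 63,250/360 = 175.694; p = 660; 1 − d/p = 0.73380
EPQ = √(2DS / (H(1 − d/p)))
    = √(2 × 63,250 × 390 / (8.1 × 0.73380)) ≈ 2,881.03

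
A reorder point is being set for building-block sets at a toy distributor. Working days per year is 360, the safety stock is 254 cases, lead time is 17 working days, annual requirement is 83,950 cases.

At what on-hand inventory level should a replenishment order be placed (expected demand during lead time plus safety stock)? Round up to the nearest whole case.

Daily demand d = 83,950 / 360 = 233.194 cases/day
Demand during lead time = 233.194 × 17 = 3,964.31
Reorder point = 3,964.31 + 254 = 4,218.31 → round up

4,219 cases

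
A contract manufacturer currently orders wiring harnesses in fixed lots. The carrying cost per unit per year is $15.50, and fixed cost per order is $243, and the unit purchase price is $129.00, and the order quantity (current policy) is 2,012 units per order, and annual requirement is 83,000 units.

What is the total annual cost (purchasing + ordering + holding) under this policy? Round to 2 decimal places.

$10,732,617.35

Orders/yr = 83,000/2,012 = 41.252; ordering cost = 41.252 × $243 = $10,024.35
Average inventory = 2,012/2 = 1006; holding cost = 1006 × $15.5 = $15,593.00
Purchase cost = D·C = 83,000 × 129 = $10,707,000.00
Total = $10,024.35 + $15,593.00 + $10,707,000.00 = $10,732,617.35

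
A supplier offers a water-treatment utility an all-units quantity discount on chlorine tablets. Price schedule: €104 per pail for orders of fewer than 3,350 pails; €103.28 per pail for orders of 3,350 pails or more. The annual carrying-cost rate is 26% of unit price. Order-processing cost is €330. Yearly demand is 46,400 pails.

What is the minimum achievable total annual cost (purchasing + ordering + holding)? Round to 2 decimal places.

€4,841,741.19

H₁ = 26%×€104 = €27.0400;  H₂ = 26%×€103.28 = €26.8528
EOQ₁ = √(2×46,400×330/27.0400) = 1,064.21  (< 3,350, feasible at tier 1)
EOQ₂ = √(2×46,400×330/26.8528) = 1,067.91  (< 3,350 → use Q = 3,350 at tier-2 price)
TC(tier 1 (EOQ₁), Q≈1,064.2) = €4,854,376.26
TC(tier 2, Q≈3,350.0) = €4,841,741.19
Minimum at tier 2: €4,841,741.19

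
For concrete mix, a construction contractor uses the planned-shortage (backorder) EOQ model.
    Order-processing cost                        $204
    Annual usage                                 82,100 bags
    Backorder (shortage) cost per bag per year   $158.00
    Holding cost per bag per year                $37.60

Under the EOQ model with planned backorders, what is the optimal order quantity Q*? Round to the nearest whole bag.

1,050 bags

Q* = √(2DS/H) · √((H + b)/b)
   = √(2 × 82,100 × 204 / 37.6) · √((37.6 + 158) / 158)
   = 943.860 × 1.1126 ≈ 1,050.18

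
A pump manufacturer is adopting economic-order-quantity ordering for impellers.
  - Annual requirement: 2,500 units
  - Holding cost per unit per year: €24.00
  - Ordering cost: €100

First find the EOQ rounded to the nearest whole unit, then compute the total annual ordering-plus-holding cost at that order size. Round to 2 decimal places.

€3,464.11

EOQ = √(2DS/H) = √(2 × 2,500 × 100 / 24)
    = √(20,833.33) ≈ 144.34 → Q = 144 units
Ordering: D/Q × S = 2,500/144 × €100 = €1,736.11
Holding:  Q/2 × H = 144/2 × €24 = €1,728.00
Total = €1,736.11 + €1,728.00 = €3,464.11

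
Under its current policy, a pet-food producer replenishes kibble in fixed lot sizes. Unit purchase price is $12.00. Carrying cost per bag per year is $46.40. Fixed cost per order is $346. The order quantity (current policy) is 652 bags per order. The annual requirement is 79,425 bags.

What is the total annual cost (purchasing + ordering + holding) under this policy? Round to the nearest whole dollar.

Annual ordering cost = (D/Q)·S = (79,425/652) × 346 = $42,148.85
Annual holding cost  = (Q/2)·H = (652/2) × 46.4 = $15,126.40
Purchase cost = D·C = 79,425 × 12 = $953,100.00
Total = $42,148.85 + $15,126.40 + $953,100.00 = $1,010,375.25

$1,010,375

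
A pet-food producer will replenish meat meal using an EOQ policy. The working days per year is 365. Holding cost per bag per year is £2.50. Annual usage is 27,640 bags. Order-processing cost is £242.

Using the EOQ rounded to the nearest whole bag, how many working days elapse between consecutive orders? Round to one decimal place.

Q* = √(2·D·S / H) = √(2·27,640·242 / 2.5) = √5,351,104.0 ≈ 2,313.25 → Q = 2,313 bags
T = Q/D × 365 days = 2,313/27,640 × 365 = 30.544 days

30.5 days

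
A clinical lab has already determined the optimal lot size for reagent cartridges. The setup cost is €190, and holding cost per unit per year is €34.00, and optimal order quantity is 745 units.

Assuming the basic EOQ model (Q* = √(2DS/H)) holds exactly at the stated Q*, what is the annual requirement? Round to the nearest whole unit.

49,660 units per year

Since Q* = (2DS/H)^½, squaring gives Q*²·H = 2DS.
D = Q²H / (2S) = 745² × 34 / (2 × 190) = 49,660.13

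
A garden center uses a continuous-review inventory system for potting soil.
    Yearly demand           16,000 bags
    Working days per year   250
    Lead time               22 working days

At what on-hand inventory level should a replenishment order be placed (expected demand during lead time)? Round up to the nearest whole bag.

1,408 bags

Daily demand d = 16,000 / 250 = 64.000 bags/day
Demand during lead time = 64.000 × 22 = 1,408.00
Reorder point = 1,408.00 → round up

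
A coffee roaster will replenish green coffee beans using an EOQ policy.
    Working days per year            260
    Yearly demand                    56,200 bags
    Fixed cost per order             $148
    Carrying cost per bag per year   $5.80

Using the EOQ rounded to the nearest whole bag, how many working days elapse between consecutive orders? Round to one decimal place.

7.8 days

Q* = √(2·D·S / H) = √(2·56,200·148 / 5.8) = √2,868,137.9 ≈ 1,693.56 → Q = 1,694 bags
T = Q/D × 260 days = 1,694/56,200 × 260 = 7.837 days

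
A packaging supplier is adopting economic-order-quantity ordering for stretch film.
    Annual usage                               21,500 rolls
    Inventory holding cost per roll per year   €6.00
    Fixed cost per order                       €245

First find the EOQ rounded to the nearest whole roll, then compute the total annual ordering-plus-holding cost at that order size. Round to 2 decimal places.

Optimal lot size Q* = (2 × 21,500 × €245 / €6)^½ ≈ 1,325.08 → Q = 1,325 rolls
Orders/yr = 21,500/1,325 = 16.226; ordering cost = 16.226 × €245 = €3,975.47
Average inventory = 1,325/2 = 662.5; holding cost = 662.5 × €6 = €3,975.00
Total = €3,975.47 + €3,975.00 = €7,950.47

€7,950.47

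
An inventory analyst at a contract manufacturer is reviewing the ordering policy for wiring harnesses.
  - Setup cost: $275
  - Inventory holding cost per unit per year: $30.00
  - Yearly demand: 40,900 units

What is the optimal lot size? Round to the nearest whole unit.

EOQ = √(2DS/H) = √(2 × 40,900 × 275 / 30)
    = √(749,833.33) ≈ 865.93

866 units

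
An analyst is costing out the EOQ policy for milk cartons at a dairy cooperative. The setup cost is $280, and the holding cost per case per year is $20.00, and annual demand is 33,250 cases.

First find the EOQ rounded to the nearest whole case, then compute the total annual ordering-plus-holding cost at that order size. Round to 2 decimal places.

EOQ = √(2DS/H) = √(2 × 33,250 × 280 / 20)
    = √(931,000.00) ≈ 964.88 → Q = 965 cases
Orders/yr = 33,250/965 = 34.456; ordering cost = 34.456 × $280 = $9,647.67
Average inventory = 965/2 = 482.5; holding cost = 482.5 × $20 = $9,650.00
Total = $9,647.67 + $9,650.00 = $19,297.67

$19,297.67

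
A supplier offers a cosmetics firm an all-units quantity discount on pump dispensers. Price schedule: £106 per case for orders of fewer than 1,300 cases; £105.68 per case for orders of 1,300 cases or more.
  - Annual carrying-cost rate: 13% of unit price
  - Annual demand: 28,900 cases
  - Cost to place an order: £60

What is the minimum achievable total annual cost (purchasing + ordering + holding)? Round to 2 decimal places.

H₁ = 13%×£106 = £13.7800;  H₂ = 13%×£105.68 = £13.7384
EOQ₁ = √(2×28,900×60/13.7800) = 501.67  (< 1,300, feasible at tier 1)
EOQ₂ = √(2×28,900×60/13.7384) = 502.43  (< 1,300 → use Q = 1,300 at tier-2 price)
TC(tier 1 (EOQ₁), Q≈501.7) = £3,070,312.96
TC(tier 2, Q≈1,300.0) = £3,064,415.81
Minimum at tier 2: £3,064,415.81

£3,064,415.81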